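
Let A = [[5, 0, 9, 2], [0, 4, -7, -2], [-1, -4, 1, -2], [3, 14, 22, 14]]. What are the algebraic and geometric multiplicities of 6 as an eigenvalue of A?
algebraic multiplicity 4, geometric multiplicity 2

The characteristic polynomial is (x - 6)^4, so the factor x - 6 appears with exponent 4: the algebraic multiplicity is 4.

rank(A - 6I) = 2, so the eigenspace has dimension 4 - 2 = 2: the geometric multiplicity is 2.

Since 2 < 4, A is not diagonalizable.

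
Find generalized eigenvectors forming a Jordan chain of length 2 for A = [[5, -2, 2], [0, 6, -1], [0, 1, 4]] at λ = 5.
v_1 = [[1, 1, 0]]^T, v_2 = [[-2, 1, 1]]^T

We seek v_1 ∈ ker((A - 5I)^2) \ ker(A - 5I), then set v_{i+1} = (A - 5I) v_i.

One such chain is v_1 = [[1, 1, 0]]^T, v_2 = [[-2, 1, 1]]^T. Check: (A - 5I) v_2 = [[0, 0, 0]]^T = 0.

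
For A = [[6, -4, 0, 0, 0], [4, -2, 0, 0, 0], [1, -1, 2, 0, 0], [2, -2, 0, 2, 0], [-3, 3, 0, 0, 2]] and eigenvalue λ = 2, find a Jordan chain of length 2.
We seek v_1 ∈ ker((A - 2I)^2) \ ker(A - 2I), then set v_{i+1} = (A - 2I) v_i.

One such chain is v_1 = [[-4, -3, -2, 0, 4]]^T, v_2 = [[-4, -4, -1, -2, 3]]^T. Check: (A - 2I) v_2 = [[0, 0, 0, 0, 0]]^T = 0.

v_1 = [[-4, -3, -2, 0, 4]]^T, v_2 = [[-4, -4, -1, -2, 3]]^T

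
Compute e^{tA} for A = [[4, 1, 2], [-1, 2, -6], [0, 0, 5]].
A has Jordan form J = [[3, 1, 0], [0, 3, 0], [0, 0, 5]] with A = PJP^{-1}, so e^{tA} = P e^{tJ} P^{-1}.

For a Jordan block J_k(λ), e^{tJ_k(λ)} = e^{λt} · (I + tN + t^2 N^2/2! + ... + t^{k-1} N^{k-1}/(k-1)!) where N is the nilpotent superdiagonal part.

Assembling the blocks and conjugating back gives the entries of e^{tA} as shown above.

e^{tA} = [[(t + 1)*e^{3*t}, t*e^{3*t}, 2*t*e^{3*t}], [-t*e^{3*t}, (1 - t)*e^{3*t}, 2*(-t - e^{2*t} + 1)*e^{3*t}], [0, 0, e^{5*t}]]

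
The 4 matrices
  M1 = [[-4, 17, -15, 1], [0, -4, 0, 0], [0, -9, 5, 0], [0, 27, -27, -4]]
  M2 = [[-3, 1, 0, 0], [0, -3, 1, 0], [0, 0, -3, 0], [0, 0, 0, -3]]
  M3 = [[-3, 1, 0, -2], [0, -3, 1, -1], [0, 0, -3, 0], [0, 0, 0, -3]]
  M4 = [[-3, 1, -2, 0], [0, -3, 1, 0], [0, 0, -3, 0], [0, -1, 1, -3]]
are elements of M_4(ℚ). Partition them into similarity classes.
2 classes: {M1}, {M2, M3, M4}

Characteristic polynomials: χ_{M1} = (x - 5)(x + 4)^3, χ_{M2} = (x + 3)^4, χ_{M3} = (x + 3)^4, χ_{M4} = (x + 3)^4.

{M1}: invariant factors x + 4, (x - 5)(x + 4)^2.

{M2, M3, M4}: invariant factors x + 3, (x + 3)^3.

Matrices are similar if and only if their invariant-factor lists agree; the partition into similarity classes is {M1}, {M2, M3, M4}.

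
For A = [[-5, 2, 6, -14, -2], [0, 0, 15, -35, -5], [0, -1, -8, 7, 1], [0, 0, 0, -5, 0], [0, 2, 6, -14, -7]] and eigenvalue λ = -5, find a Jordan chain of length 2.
v_1 = [[0, 1, 0, 0, 0]]^T, v_2 = [[2, 5, -1, 0, 2]]^T

We seek v_1 ∈ ker((A + 5I)^2) \ ker(A + 5I), then set v_{i+1} = (A + 5I) v_i.

One such chain is v_1 = [[0, 1, 0, 0, 0]]^T, v_2 = [[2, 5, -1, 0, 2]]^T. Check: (A + 5I) v_2 = [[0, 0, 0, 0, 0]]^T = 0.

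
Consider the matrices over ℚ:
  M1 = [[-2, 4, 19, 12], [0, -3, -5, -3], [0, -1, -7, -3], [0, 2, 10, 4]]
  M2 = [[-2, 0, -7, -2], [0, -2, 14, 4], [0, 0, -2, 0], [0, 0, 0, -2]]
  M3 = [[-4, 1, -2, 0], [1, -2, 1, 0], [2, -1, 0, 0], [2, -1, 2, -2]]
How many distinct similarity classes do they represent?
2 classes: {M1, M3}, {M2}

Characteristic polynomials: χ_{M1} = (x + 2)^4, χ_{M2} = (x + 2)^4, χ_{M3} = (x + 2)^4.

{M1, M3}: invariant factors x + 2, (x + 2)^3.

{M2}: invariant factors x + 2, x + 2, (x + 2)^2.

Matrices are similar if and only if their invariant-factor lists agree; the partition into similarity classes is {M1, M3}, {M2}.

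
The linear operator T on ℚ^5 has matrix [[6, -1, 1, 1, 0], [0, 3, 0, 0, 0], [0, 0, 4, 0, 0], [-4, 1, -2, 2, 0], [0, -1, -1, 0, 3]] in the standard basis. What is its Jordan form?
The characteristic polynomial is det(xI - A) = (x - 4)^3(x - 3)^2, so the eigenvalues are 3 (algebraic multiplicity 2), 4 (algebraic multiplicity 3).

For λ = 3: rank(A - 3I) = 4, rank((A - 3I)^2) = 3. The eigenspace has dimension 5 - 4 = 1, so there is 1 Jordan block; the rank sequence gives block sizes [2].

For λ = 4: rank(A - 4I) = 3, rank((A - 4I)^2) = 2. The eigenspace has dimension 5 - 3 = 2, so there are 2 Jordan blocks; the rank sequence gives block sizes [2, 1].

Assembling the blocks gives the Jordan form J above.

J = [[3, 1, 0, 0, 0], [0, 3, 0, 0, 0], [0, 0, 4, 1, 0], [0, 0, 0, 4, 0], [0, 0, 0, 0, 4]]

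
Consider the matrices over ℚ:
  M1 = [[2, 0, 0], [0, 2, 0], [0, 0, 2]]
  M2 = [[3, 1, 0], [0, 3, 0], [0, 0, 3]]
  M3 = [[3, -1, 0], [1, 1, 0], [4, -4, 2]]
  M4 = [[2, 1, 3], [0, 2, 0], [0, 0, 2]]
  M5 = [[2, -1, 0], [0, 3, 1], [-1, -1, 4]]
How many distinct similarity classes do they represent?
4 classes: {M1}, {M2}, {M3, M4}, {M5}

Characteristic polynomials: χ_{M1} = (x - 2)^3, χ_{M2} = (x - 3)^3, χ_{M3} = (x - 2)^3, χ_{M4} = (x - 2)^3, χ_{M5} = (x - 3)^3.

{M1}: invariant factors x - 2, x - 2, x - 2.

{M2}: invariant factors x - 3, (x - 3)^2.

{M3, M4}: invariant factors x - 2, (x - 2)^2.

{M5}: invariant factors (x - 3)^3.

Matrices are similar if and only if their invariant-factor lists agree; the partition into similarity classes is {M1}, {M2}, {M3, M4}, {M5}.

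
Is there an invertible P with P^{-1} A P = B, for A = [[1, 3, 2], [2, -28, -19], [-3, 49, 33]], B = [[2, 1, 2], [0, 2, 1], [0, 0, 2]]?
Yes.

Two matrices over a field are similar if and only if they have the same invariant factors.

Both A and B have characteristic polynomial (x - 2)^3 and minimal polynomial (x - 2)^3. Computing further, both have invariant factors (x - 2)^3. Hence A and B are similar.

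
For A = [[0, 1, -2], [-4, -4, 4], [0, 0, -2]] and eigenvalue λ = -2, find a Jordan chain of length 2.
v_1 = [[-2, 1, -1]]^T, v_2 = [[-1, 2, 0]]^T

We seek v_1 ∈ ker((A + 2I)^2) \ ker(A + 2I), then set v_{i+1} = (A + 2I) v_i.

One such chain is v_1 = [[-2, 1, -1]]^T, v_2 = [[-1, 2, 0]]^T. Check: (A + 2I) v_2 = [[0, 0, 0]]^T = 0.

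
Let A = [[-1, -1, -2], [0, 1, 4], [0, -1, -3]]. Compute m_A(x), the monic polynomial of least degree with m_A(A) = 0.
The characteristic polynomial factors as (x + 1)^3. The minimal polynomial is ∏(x - λ)^{k_λ} where k_λ is the size of the largest Jordan block at λ.

For λ = -1: rank(A + I) = 1, and the largest Jordan block has size 2 (the smallest k with rank((A + I)^k) = rank((A + I)^(k+1))).

So m_A(x) = (x + 1)^2.

m_A(x) = (x + 1)^2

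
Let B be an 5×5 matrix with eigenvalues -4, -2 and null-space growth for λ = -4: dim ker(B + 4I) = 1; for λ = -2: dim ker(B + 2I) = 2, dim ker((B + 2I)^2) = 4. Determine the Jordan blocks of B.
Jordan blocks: (-4, 1), (-2, 2), (-2, 2)

λ = -4: successive nullity increments [1] count blocks of size ≥ k; block sizes are [1].
λ = -2: successive nullity increments [2, 2] count blocks of size ≥ k; block sizes are [2, 2].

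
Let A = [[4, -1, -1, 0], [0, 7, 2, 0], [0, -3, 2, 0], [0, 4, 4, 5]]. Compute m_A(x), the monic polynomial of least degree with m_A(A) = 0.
m_A(x) = (x - 5)(x - 4)^2

The characteristic polynomial factors as (x - 5)^2(x - 4)^2. The minimal polynomial is ∏(x - λ)^{k_λ} where k_λ is the size of the largest Jordan block at λ.

For λ = 4: rank(A - 4I) = 3, and the largest Jordan block has size 2 (the smallest k with rank((A - 4I)^k) = rank((A - 4I)^(k+1))).
For λ = 5: rank(A - 5I) = 2, and the largest Jordan block has size 1 (the smallest k with rank((A - 5I)^k) = rank((A - 5I)^(k+1))).

So m_A(x) = (x - 5)(x - 4)^2.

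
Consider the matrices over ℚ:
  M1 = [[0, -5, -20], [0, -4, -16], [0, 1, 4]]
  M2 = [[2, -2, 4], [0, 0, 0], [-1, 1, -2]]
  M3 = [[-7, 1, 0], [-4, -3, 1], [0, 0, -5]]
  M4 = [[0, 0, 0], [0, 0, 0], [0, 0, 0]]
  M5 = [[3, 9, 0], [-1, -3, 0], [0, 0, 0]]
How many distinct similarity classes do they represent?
3 classes: {M1, M2, M5}, {M3}, {M4}

Characteristic polynomials: χ_{M1} = x^3, χ_{M2} = x^3, χ_{M3} = (x + 5)^3, χ_{M4} = x^3, χ_{M5} = x^3.

{M1, M2, M5}: invariant factors x, x^2.

{M3}: invariant factors (x + 5)^3.

{M4}: invariant factors x, x, x.

Matrices are similar if and only if their invariant-factor lists agree; the partition into similarity classes is {M1, M2, M5}, {M3}, {M4}.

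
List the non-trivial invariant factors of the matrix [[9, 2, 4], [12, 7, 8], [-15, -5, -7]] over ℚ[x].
x - 3, (x - 3)^2

The Jordan structure of A has elementary divisors (x - 3)^2, (x - 3). Arranging the block sizes at each eigenvalue in decreasing order and taking row products gives the invariant factors.

Invariant factors (smallest first, each dividing the next): x - 3, (x - 3)^2.

Check: the last factor (x - 3)^2 is the minimal polynomial, and the product (x - 3)^3 is the characteristic polynomial.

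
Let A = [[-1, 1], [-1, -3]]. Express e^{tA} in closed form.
A has Jordan form J = [[-2, 1], [0, -2]] with A = PJP^{-1}, so e^{tA} = P e^{tJ} P^{-1}.

For a Jordan block J_k(λ), e^{tJ_k(λ)} = e^{λt} · (I + tN + t^2 N^2/2! + ... + t^{k-1} N^{k-1}/(k-1)!) where N is the nilpotent superdiagonal part.

Assembling the blocks and conjugating back gives the entries of e^{tA} as shown above.

e^{tA} = [[(t + 1)*e^{-2*t}, t*e^{-2*t}], [-t*e^{-2*t}, (1 - t)*e^{-2*t}]]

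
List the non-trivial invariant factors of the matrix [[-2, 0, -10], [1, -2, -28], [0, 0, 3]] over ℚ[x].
(x - 3)(x + 2)^2

The Jordan structure of A has elementary divisors (x + 2)^2, (x - 3). Arranging the block sizes at each eigenvalue in decreasing order and taking row products gives the invariant factors.

Invariant factors (smallest first, each dividing the next): (x - 3)(x + 2)^2.

Check: the last factor (x - 3)(x + 2)^2 is the minimal polynomial, and the product (x - 3)(x + 2)^2 is the characteristic polynomial.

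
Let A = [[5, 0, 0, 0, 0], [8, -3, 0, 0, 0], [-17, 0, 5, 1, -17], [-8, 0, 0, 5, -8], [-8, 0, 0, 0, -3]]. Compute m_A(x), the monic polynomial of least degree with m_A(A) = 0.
The characteristic polynomial factors as (x - 5)^3(x + 3)^2. The minimal polynomial is ∏(x - λ)^{k_λ} where k_λ is the size of the largest Jordan block at λ.

For λ = -3: rank(A + 3I) = 3, and the largest Jordan block has size 1 (the smallest k with rank((A + 3I)^k) = rank((A + 3I)^(k+1))).
For λ = 5: rank(A - 5I) = 3, and the largest Jordan block has size 2 (the smallest k with rank((A - 5I)^k) = rank((A - 5I)^(k+1))).

So m_A(x) = (x - 5)^2(x + 3).

m_A(x) = (x - 5)^2(x + 3)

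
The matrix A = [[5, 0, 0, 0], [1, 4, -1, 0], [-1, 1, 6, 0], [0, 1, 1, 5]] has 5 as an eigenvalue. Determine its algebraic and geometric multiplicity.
The characteristic polynomial is (x - 5)^4, so the factor x - 5 appears with exponent 4: the algebraic multiplicity is 4.

rank(A - 5I) = 2, so the eigenspace has dimension 4 - 2 = 2: the geometric multiplicity is 2.

Since 2 < 4, A is not diagonalizable.

algebraic multiplicity 4, geometric multiplicity 2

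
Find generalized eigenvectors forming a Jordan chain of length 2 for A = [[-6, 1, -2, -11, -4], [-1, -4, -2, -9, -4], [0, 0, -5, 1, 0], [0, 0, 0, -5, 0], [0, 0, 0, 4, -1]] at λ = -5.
We seek v_1 ∈ ker((A + 5I)^2) \ ker(A + 5I), then set v_{i+1} = (A + 5I) v_i.

One such chain is v_1 = [[0, 1, 0, 0, 0]]^T, v_2 = [[1, 1, 0, 0, 0]]^T. Check: (A + 5I) v_2 = [[0, 0, 0, 0, 0]]^T = 0.

v_1 = [[0, 1, 0, 0, 0]]^T, v_2 = [[1, 1, 0, 0, 0]]^T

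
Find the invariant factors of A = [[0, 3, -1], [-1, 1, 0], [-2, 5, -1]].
The Jordan structure of A has elementary divisors x^3. Arranging the block sizes at each eigenvalue in decreasing order and taking row products gives the invariant factors.

Invariant factors (smallest first, each dividing the next): x^3.

Check: the last factor x^3 is the minimal polynomial, and the product x^3 is the characteristic polynomial.

x^3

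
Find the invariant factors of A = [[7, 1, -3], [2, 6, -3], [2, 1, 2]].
x - 5, (x - 5)^2

The Jordan structure of A has elementary divisors (x - 5)^2, (x - 5). Arranging the block sizes at each eigenvalue in decreasing order and taking row products gives the invariant factors.

Invariant factors (smallest first, each dividing the next): x - 5, (x - 5)^2.

Check: the last factor (x - 5)^2 is the minimal polynomial, and the product (x - 5)^3 is the characteristic polynomial.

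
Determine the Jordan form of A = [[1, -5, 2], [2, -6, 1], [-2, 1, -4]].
The characteristic polynomial is det(xI - A) = (x + 3)^3, so the eigenvalues are -3 (algebraic multiplicity 3).

For λ = -3: rank(A + 3I) = 2, rank((A + 3I)^2) = 1, rank((A + 3I)^3) = 0. The eigenspace has dimension 3 - 2 = 1, so there is 1 Jordan block; the rank sequence gives block sizes [3].

Assembling the blocks gives the Jordan form J above.

J = [[-3, 1, 0], [0, -3, 1], [0, 0, -3]]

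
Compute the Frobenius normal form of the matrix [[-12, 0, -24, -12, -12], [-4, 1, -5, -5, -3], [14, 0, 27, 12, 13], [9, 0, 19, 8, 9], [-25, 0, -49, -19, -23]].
The invariant factors of A (the non-unit diagonal entries of the Smith normal form of xI - A over ℚ[x]) are x - 1, (x - 3)(x - 1)(x + 2)^2, each dividing the next. The characteristic polynomial is their product, (x - 3)(x - 1)^2(x + 2)^2.

The rational canonical form is the block-diagonal matrix of companion matrices C(f_i):
R = [[1, 0, 0, 0, 0], [0, 0, 0, 0, -12], [0, 1, 0, 0, 4], [0, 0, 1, 0, 9], [0, 0, 0, 1, 0]].

R = [[1, 0, 0, 0, 0], [0, 0, 0, 0, -12], [0, 1, 0, 0, 4], [0, 0, 1, 0, 9], [0, 0, 0, 1, 0]]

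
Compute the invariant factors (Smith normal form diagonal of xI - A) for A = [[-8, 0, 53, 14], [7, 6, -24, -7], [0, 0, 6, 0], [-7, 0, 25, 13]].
x - 6, (x - 6)^2(x + 1)

The Jordan structure of A has elementary divisors (x + 1), (x - 6)^2, (x - 6). Arranging the block sizes at each eigenvalue in decreasing order and taking row products gives the invariant factors.

Invariant factors (smallest first, each dividing the next): x - 6, (x - 6)^2(x + 1).

Check: the last factor (x - 6)^2(x + 1) is the minimal polynomial, and the product (x - 6)^3(x + 1) is the characteristic polynomial.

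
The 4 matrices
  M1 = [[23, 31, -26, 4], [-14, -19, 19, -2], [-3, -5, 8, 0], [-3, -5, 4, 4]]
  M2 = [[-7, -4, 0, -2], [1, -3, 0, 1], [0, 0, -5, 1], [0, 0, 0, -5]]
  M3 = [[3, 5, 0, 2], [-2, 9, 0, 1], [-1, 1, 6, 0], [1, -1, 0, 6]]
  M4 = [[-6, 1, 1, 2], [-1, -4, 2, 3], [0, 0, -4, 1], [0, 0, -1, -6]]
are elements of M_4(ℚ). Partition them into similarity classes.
3 classes: {M1}, {M2, M4}, {M3}

Characteristic polynomials: χ_{M1} = (x - 4)^4, χ_{M2} = (x + 5)^4, χ_{M3} = (x - 6)^4, χ_{M4} = (x + 5)^4.

{M1}: invariant factors x - 4, (x - 4)^3.

{M2, M4}: invariant factors (x + 5)^2, (x + 5)^2.

{M3}: invariant factors x - 6, (x - 6)^3.

Matrices are similar if and only if their invariant-factor lists agree; the partition into similarity classes is {M1}, {M2, M4}, {M3}.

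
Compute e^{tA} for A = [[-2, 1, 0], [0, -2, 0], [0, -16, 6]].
e^{tA} = [[e^{-2*t}, t*e^{-2*t}, 0], [0, e^{-2*t}, 0], [0, 2*(1 - e^{8*t})*e^{-2*t}, e^{6*t}]]

A has Jordan form J = [[-2, 1, 0], [0, -2, 0], [0, 0, 6]] with A = PJP^{-1}, so e^{tA} = P e^{tJ} P^{-1}.

For a Jordan block J_k(λ), e^{tJ_k(λ)} = e^{λt} · (I + tN + t^2 N^2/2! + ... + t^{k-1} N^{k-1}/(k-1)!) where N is the nilpotent superdiagonal part.

Assembling the blocks and conjugating back gives the entries of e^{tA} as shown above.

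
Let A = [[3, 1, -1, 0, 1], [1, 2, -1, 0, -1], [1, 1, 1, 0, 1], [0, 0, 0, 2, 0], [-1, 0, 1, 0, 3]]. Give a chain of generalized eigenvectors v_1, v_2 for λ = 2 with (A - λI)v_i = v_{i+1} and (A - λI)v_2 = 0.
v_1 = [[0, 1, 0, 0, 0]]^T, v_2 = [[1, 0, 1, 0, 0]]^T

We seek v_1 ∈ ker((A - 2I)^2) \ ker(A - 2I), then set v_{i+1} = (A - 2I) v_i.

One such chain is v_1 = [[0, 1, 0, 0, 0]]^T, v_2 = [[1, 0, 1, 0, 0]]^T. Check: (A - 2I) v_2 = [[0, 0, 0, 0, 0]]^T = 0.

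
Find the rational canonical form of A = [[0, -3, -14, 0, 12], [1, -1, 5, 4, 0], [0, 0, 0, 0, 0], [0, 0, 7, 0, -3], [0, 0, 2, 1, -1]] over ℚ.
R = [[0, -3, 0, 0, 0], [1, -1, 0, 0, 0], [0, 0, 0, 0, 0], [0, 0, 1, 0, -3], [0, 0, 0, 1, -1]]

The invariant factors of A (the non-unit diagonal entries of the Smith normal form of xI - A over ℚ[x]) are x^2 + x + 3, x(x^2 + x + 3), each dividing the next. The characteristic polynomial is their product, x(x^2 + x + 3)^2.

The rational canonical form is the block-diagonal matrix of companion matrices C(f_i):
R = [[0, -3, 0, 0, 0], [1, -1, 0, 0, 0], [0, 0, 0, 0, 0], [0, 0, 1, 0, -3], [0, 0, 0, 1, -1]].

Note the characteristic polynomial does not split into linear factors over ℚ, so A has no Jordan form over ℚ; the rational canonical form exists over any field.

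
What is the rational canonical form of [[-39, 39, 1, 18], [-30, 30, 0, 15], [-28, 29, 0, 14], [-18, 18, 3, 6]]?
R = [[-3, 0, 0, 0], [0, 0, 0, 15], [0, 1, 0, 14], [0, 0, 1, 0]]

The invariant factors of A (the non-unit diagonal entries of the Smith normal form of xI - A over ℚ[x]) are x + 3, (x + 3)(x^2 - 3x - 5), each dividing the next. The characteristic polynomial is their product, (x + 3)^2(x^2 - 3x - 5).

The rational canonical form is the block-diagonal matrix of companion matrices C(f_i):
R = [[-3, 0, 0, 0], [0, 0, 0, 15], [0, 1, 0, 14], [0, 0, 1, 0]].

Note the characteristic polynomial does not split into linear factors over ℚ, so A has no Jordan form over ℚ; the rational canonical form exists over any field.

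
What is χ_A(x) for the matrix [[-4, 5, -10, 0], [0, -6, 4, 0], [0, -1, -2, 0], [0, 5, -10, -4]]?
xI - A = [[x + 4, -5, 10, 0], [0, x + 6, -4, 0], [0, 1, x + 2, 0], [0, -5, 10, x + 4]].

Expanding det(xI - A) along the first row:
det(xI - A) = + (x + 4)·det([[x + 6, -4, 0], [1, x + 2, 0], [-5, 10, x + 4]]) - (-5)·det([[0, -4, 0], [0, x + 2, 0], [0, 10, x + 4]]) + (10)·det([[0, x + 6, 0], [0, 1, 0], [0, -5, x + 4]]) - (0)·det([[0, x + 6, -4], [0, 1, x + 2], [0, -5, 10]]).

Evaluating gives χ_A(x) = x^4 + 16x^3 + 96x^2 + 256x + 256 = (x + 4)^4.

χ_A(x) = (x + 4)^4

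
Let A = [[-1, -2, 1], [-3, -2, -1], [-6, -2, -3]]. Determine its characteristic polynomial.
xI - A = [[x + 1, 2, -1], [3, x + 2, 1], [6, 2, x + 3]].

Expanding det(xI - A) along the first row:
det(xI - A) = + (x + 1)·det([[x + 2, 1], [2, x + 3]]) - (2)·det([[3, 1], [6, x + 3]]) + (-1)·det([[3, x + 2], [6, 2]]).

Evaluating gives χ_A(x) = x^3 + 6x^2 + 9x + 4 = (x + 1)^2(x + 4).

χ_A(x) = (x + 1)^2(x + 4)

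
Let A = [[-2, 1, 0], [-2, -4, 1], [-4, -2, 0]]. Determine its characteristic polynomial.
xI - A = [[x + 2, -1, 0], [2, x + 4, -1], [4, 2, x]].

Expanding det(xI - A) along the first row:
det(xI - A) = + (x + 2)·det([[x + 4, -1], [2, x]]) - (-1)·det([[2, -1], [4, x]]) + (0)·det([[2, x + 4], [4, 2]]).

Evaluating gives χ_A(x) = x^3 + 6x^2 + 12x + 8 = (x + 2)^3.

χ_A(x) = (x + 2)^3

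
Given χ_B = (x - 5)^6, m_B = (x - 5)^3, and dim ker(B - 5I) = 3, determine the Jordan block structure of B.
λ = 5: algebraic multiplicity 6 (exponent in χ_B), largest block size 3 (exponent in m_B), 3 blocks (geometric multiplicity). These force block sizes [3, 2, 1].

Jordan blocks: (5, 3), (5, 2), (5, 1)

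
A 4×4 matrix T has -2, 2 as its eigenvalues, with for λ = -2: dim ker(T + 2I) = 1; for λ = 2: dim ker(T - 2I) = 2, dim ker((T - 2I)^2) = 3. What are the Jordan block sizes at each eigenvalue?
λ = -2: successive nullity increments [1] count blocks of size ≥ k; block sizes are [1].
λ = 2: successive nullity increments [2, 1] count blocks of size ≥ k; block sizes are [2, 1].

Jordan blocks: (-2, 1), (2, 2), (2, 1)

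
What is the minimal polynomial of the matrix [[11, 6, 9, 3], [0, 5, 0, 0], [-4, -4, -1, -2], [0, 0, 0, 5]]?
The characteristic polynomial factors as (x - 5)^4. The minimal polynomial is ∏(x - λ)^{k_λ} where k_λ is the size of the largest Jordan block at λ.

For λ = 5: rank(A - 5I) = 1, and the largest Jordan block has size 2 (the smallest k with rank((A - 5I)^k) = rank((A - 5I)^(k+1))).

So m_A(x) = (x - 5)^2.

m_A(x) = (x - 5)^2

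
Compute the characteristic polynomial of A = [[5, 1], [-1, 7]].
χ_A(x) = (x - 6)^2

xI - A = [[x - 5, -1], [1, x - 7]].

Expanding det(xI - A) along the first row:
det(xI - A) = + (x - 5)·det([[x - 7]]) - (-1)·det([[1]]).

Evaluating gives χ_A(x) = x^2 - 12x + 36 = (x - 6)^2.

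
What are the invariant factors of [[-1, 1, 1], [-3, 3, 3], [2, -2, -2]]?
x, x^2

The Jordan structure of A has elementary divisors x^2, x. Arranging the block sizes at each eigenvalue in decreasing order and taking row products gives the invariant factors.

Invariant factors (smallest first, each dividing the next): x, x^2.

Check: the last factor x^2 is the minimal polynomial, and the product x^3 is the characteristic polynomial.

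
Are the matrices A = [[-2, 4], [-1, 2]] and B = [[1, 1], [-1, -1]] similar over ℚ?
Yes.

Two matrices over a field are similar if and only if they have the same invariant factors.

Both A and B have characteristic polynomial x^2 and minimal polynomial x^2. Computing further, both have invariant factors x^2. Hence A and B are similar.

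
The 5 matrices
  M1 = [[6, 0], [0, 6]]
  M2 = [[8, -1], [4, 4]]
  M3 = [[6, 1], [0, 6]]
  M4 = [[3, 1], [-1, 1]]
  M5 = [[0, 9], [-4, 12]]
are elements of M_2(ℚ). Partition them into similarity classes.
Characteristic polynomials: χ_{M1} = (x - 6)^2, χ_{M2} = (x - 6)^2, χ_{M3} = (x - 6)^2, χ_{M4} = (x - 2)^2, χ_{M5} = (x - 6)^2.

{M1}: invariant factors x - 6, x - 6.

{M2, M3, M5}: invariant factors (x - 6)^2.

{M4}: invariant factors (x - 2)^2.

Matrices are similar if and only if their invariant-factor lists agree; the partition into similarity classes is {M1}, {M2, M3, M5}, {M4}.

3 classes: {M1}, {M2, M3, M5}, {M4}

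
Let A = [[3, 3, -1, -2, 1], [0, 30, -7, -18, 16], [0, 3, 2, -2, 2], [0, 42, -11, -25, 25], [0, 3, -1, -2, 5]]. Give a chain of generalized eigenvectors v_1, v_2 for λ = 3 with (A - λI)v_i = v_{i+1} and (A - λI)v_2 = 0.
We seek v_1 ∈ ker((A - 3I)^2) \ ker(A - 3I), then set v_{i+1} = (A - 3I) v_i.

One such chain is v_1 = [[1, -1, 1, -2, 0]]^T, v_2 = [[0, 2, 0, 3, 0]]^T. Check: (A - 3I) v_2 = [[0, 0, 0, 0, 0]]^T = 0.

v_1 = [[1, -1, 1, -2, 0]]^T, v_2 = [[0, 2, 0, 3, 0]]^T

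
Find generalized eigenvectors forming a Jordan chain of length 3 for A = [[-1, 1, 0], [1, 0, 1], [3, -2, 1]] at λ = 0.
We seek v_1 ∈ ker(A^3) \ ker(A^2), then set v_{i+1} = A v_i.

One such chain is v_1 = [[-2, -2, 3]]^T, v_2 = [[0, 1, 1]]^T, v_3 = [[1, 1, -1]]^T. Check: A v_3 = [[0, 0, 0]]^T = 0.

v_1 = [[-2, -2, 3]]^T, v_2 = [[0, 1, 1]]^T, v_3 = [[1, 1, -1]]^T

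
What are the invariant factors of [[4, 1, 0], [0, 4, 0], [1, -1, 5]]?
The Jordan structure of A has elementary divisors (x - 4)^2, (x - 5). Arranging the block sizes at each eigenvalue in decreasing order and taking row products gives the invariant factors.

Invariant factors (smallest first, each dividing the next): (x - 5)(x - 4)^2.

Check: the last factor (x - 5)(x - 4)^2 is the minimal polynomial, and the product (x - 5)(x - 4)^2 is the characteristic polynomial.

(x - 5)(x - 4)^2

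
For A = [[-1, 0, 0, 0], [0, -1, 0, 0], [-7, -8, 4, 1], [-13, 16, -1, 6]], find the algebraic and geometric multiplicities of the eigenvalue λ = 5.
The characteristic polynomial is (x - 5)^2(x + 1)^2, so the factor x - 5 appears with exponent 2: the algebraic multiplicity is 2.

rank(A - 5I) = 3, so the eigenspace has dimension 4 - 3 = 1: the geometric multiplicity is 1.

Since 1 < 2, A is not diagonalizable.

algebraic multiplicity 2, geometric multiplicity 1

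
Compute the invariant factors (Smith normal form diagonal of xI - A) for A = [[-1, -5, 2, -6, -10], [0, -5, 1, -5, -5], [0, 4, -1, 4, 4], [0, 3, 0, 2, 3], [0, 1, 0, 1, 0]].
(x + 1)^2, (x + 1)^3

The Jordan structure of A has elementary divisors (x + 1)^3, (x + 1)^2. Arranging the block sizes at each eigenvalue in decreasing order and taking row products gives the invariant factors.

Invariant factors (smallest first, each dividing the next): (x + 1)^2, (x + 1)^3.

Check: the last factor (x + 1)^3 is the minimal polynomial, and the product (x + 1)^5 is the characteristic polynomial.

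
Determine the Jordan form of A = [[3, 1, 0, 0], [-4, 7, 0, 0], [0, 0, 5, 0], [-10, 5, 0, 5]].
The characteristic polynomial is det(xI - A) = (x - 5)^4, so the eigenvalues are 5 (algebraic multiplicity 4).

For λ = 5: rank(A - 5I) = 1, rank((A - 5I)^2) = 0. The eigenspace has dimension 4 - 1 = 3, so there are 3 Jordan blocks; the rank sequence gives block sizes [2, 1, 1].

Assembling the blocks gives the Jordan form J above.

J = [[5, 1, 0, 0], [0, 5, 0, 0], [0, 0, 5, 0], [0, 0, 0, 5]]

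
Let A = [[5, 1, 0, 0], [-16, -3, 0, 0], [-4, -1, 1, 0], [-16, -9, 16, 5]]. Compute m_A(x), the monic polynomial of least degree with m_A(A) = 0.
m_A(x) = (x - 5)(x - 1)^2

The characteristic polynomial factors as (x - 5)(x - 1)^3. The minimal polynomial is ∏(x - λ)^{k_λ} where k_λ is the size of the largest Jordan block at λ.

For λ = 1: rank(A - I) = 2, and the largest Jordan block has size 2 (the smallest k with rank((A - I)^k) = rank((A - I)^(k+1))).
For λ = 5: rank(A - 5I) = 3, and the largest Jordan block has size 1 (the smallest k with rank((A - 5I)^k) = rank((A - 5I)^(k+1))).

So m_A(x) = (x - 5)(x - 1)^2.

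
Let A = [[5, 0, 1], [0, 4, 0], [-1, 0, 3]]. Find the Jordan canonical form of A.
J = [[4, 1, 0], [0, 4, 0], [0, 0, 4]]

The characteristic polynomial is det(xI - A) = (x - 4)^3, so the eigenvalues are 4 (algebraic multiplicity 3).

For λ = 4: rank(A - 4I) = 1, rank((A - 4I)^2) = 0. The eigenspace has dimension 3 - 1 = 2, so there are 2 Jordan blocks; the rank sequence gives block sizes [2, 1].

Assembling the blocks gives the Jordan form J above.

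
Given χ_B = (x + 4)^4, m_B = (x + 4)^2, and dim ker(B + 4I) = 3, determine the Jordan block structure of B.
Jordan blocks: (-4, 2), (-4, 1), (-4, 1)

λ = -4: algebraic multiplicity 4 (exponent in χ_B), largest block size 2 (exponent in m_B), 3 blocks (geometric multiplicity). These force block sizes [2, 1, 1].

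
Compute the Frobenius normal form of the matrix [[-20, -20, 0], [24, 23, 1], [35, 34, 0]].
The invariant factors of A (the non-unit diagonal entries of the Smith normal form of xI - A over ℚ[x]) are (x - 5)(x^2 + 2x - 4), each dividing the next. The characteristic polynomial is their product, (x - 5)(x^2 + 2x - 4).

The rational canonical form is the block-diagonal matrix of companion matrices C(f_i):
R = [[0, 0, -20], [1, 0, 14], [0, 1, 3]].

Note the characteristic polynomial does not split into linear factors over ℚ, so A has no Jordan form over ℚ; the rational canonical form exists over any field.

R = [[0, 0, -20], [1, 0, 14], [0, 1, 3]]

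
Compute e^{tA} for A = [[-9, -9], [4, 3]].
A has Jordan form J = [[-3, 1], [0, -3]] with A = PJP^{-1}, so e^{tA} = P e^{tJ} P^{-1}.

For a Jordan block J_k(λ), e^{tJ_k(λ)} = e^{λt} · (I + tN + t^2 N^2/2! + ... + t^{k-1} N^{k-1}/(k-1)!) where N is the nilpotent superdiagonal part.

Assembling the blocks and conjugating back gives the entries of e^{tA} as shown above.

e^{tA} = [[(1 - 6*t)*e^{-3*t}, -9*t*e^{-3*t}], [4*t*e^{-3*t}, (6*t + 1)*e^{-3*t}]]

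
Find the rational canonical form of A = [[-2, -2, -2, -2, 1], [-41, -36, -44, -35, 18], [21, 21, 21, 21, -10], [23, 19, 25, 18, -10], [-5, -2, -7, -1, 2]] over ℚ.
The invariant factors of A (the non-unit diagonal entries of the Smith normal form of xI - A over ℚ[x]) are (x - 1)(x^2 - x - 1)^2, each dividing the next. The characteristic polynomial is their product, (x - 1)(x^2 - x - 1)^2.

The rational canonical form is the block-diagonal matrix of companion matrices C(f_i):
R = [[0, 0, 0, 0, 1], [1, 0, 0, 0, 1], [0, 1, 0, 0, -3], [0, 0, 1, 0, -1], [0, 0, 0, 1, 3]].

Note the characteristic polynomial does not split into linear factors over ℚ, so A has no Jordan form over ℚ; the rational canonical form exists over any field.

R = [[0, 0, 0, 0, 1], [1, 0, 0, 0, 1], [0, 1, 0, 0, -3], [0, 0, 1, 0, -1], [0, 0, 0, 1, 3]]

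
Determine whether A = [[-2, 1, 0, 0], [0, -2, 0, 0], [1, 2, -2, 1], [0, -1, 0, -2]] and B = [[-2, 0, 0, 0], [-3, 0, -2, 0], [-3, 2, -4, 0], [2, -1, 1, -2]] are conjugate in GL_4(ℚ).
Yes.

Two matrices over a field are similar if and only if they have the same invariant factors.

Both A and B have characteristic polynomial (x + 2)^4 and minimal polynomial (x + 2)^2. Computing further, both have invariant factors (x + 2)^2, (x + 2)^2. Hence A and B are similar.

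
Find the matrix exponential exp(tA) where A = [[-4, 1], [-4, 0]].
e^{tA} = [[(1 - 2*t)*e^{-2*t}, t*e^{-2*t}], [-4*t*e^{-2*t}, (2*t + 1)*e^{-2*t}]]

A has Jordan form J = [[-2, 1], [0, -2]] with A = PJP^{-1}, so e^{tA} = P e^{tJ} P^{-1}.

For a Jordan block J_k(λ), e^{tJ_k(λ)} = e^{λt} · (I + tN + t^2 N^2/2! + ... + t^{k-1} N^{k-1}/(k-1)!) where N is the nilpotent superdiagonal part.

Assembling the blocks and conjugating back gives the entries of e^{tA} as shown above.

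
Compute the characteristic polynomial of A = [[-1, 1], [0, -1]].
χ_A(x) = (x + 1)^2

xI - A = [[x + 1, -1], [0, x + 1]].

Expanding det(xI - A) along the first row:
det(xI - A) = + (x + 1)·det([[x + 1]]) - (-1)·det([[0]]).

Evaluating gives χ_A(x) = x^2 + 2x + 1 = (x + 1)^2.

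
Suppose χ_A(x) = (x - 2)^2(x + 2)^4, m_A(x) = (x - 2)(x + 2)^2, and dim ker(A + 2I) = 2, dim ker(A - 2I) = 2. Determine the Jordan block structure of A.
λ = -2: algebraic multiplicity 4 (exponent in χ_A), largest block size 2 (exponent in m_A), 2 blocks (geometric multiplicity). These force block sizes [2, 2].
λ = 2: algebraic multiplicity 2 (exponent in χ_A), largest block size 1 (exponent in m_A), 2 blocks (geometric multiplicity). These force block sizes [1, 1].

Jordan blocks: (-2, 2), (-2, 2), (2, 1), (2, 1)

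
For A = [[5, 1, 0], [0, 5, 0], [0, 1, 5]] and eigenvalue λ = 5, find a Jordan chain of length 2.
We seek v_1 ∈ ker((A - 5I)^2) \ ker(A - 5I), then set v_{i+1} = (A - 5I) v_i.

One such chain is v_1 = [[0, 1, 0]]^T, v_2 = [[1, 0, 1]]^T. Check: (A - 5I) v_2 = [[0, 0, 0]]^T = 0.

v_1 = [[0, 1, 0]]^T, v_2 = [[1, 0, 1]]^T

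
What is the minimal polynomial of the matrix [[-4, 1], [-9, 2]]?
m_A(x) = (x + 1)^2

The characteristic polynomial factors as (x + 1)^2. The minimal polynomial is ∏(x - λ)^{k_λ} where k_λ is the size of the largest Jordan block at λ.

For λ = -1: rank(A + I) = 1, and the largest Jordan block has size 2 (the smallest k with rank((A + I)^k) = rank((A + I)^(k+1))).

So m_A(x) = (x + 1)^2.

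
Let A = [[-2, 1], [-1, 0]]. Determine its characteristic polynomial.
χ_A(x) = (x + 1)^2

xI - A = [[x + 2, -1], [1, x]].

Expanding det(xI - A) along the first row:
det(xI - A) = + (x + 2)·det([[x]]) - (-1)·det([[1]]).

Evaluating gives χ_A(x) = x^2 + 2x + 1 = (x + 1)^2.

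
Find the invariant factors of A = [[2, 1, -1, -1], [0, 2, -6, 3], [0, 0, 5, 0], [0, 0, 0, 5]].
x - 5, (x - 5)(x - 2)^2

The Jordan structure of A has elementary divisors (x - 2)^2, (x - 5), (x - 5). Arranging the block sizes at each eigenvalue in decreasing order and taking row products gives the invariant factors.

Invariant factors (smallest first, each dividing the next): x - 5, (x - 5)(x - 2)^2.

Check: the last factor (x - 5)(x - 2)^2 is the minimal polynomial, and the product (x - 5)^2(x - 2)^2 is the characteristic polynomial.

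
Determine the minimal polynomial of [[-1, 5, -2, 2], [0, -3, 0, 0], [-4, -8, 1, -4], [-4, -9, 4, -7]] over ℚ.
The characteristic polynomial factors as (x + 1)(x + 3)^3. The minimal polynomial is ∏(x - λ)^{k_λ} where k_λ is the size of the largest Jordan block at λ.

For λ = -3: rank(A + 3I) = 2, and the largest Jordan block has size 2 (the smallest k with rank((A + 3I)^k) = rank((A + 3I)^(k+1))).
For λ = -1: rank(A + I) = 3, and the largest Jordan block has size 1 (the smallest k with rank((A + I)^k) = rank((A + I)^(k+1))).

So m_A(x) = (x + 1)(x + 3)^2.

m_A(x) = (x + 1)(x + 3)^2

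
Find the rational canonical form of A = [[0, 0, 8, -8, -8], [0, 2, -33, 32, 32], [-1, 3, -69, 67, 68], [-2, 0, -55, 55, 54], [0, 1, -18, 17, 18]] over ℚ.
The invariant factors of A (the non-unit diagonal entries of the Smith normal form of xI - A over ℚ[x]) are (x - 4)(x - 2)(x^3 + 3x + 1), each dividing the next. The characteristic polynomial is their product, (x - 4)(x - 2)(x^3 + 3x + 1).

The rational canonical form is the block-diagonal matrix of companion matrices C(f_i):
R = [[0, 0, 0, 0, -8], [1, 0, 0, 0, -18], [0, 1, 0, 0, 17], [0, 0, 1, 0, -11], [0, 0, 0, 1, 6]].

Note the characteristic polynomial does not split into linear factors over ℚ, so A has no Jordan form over ℚ; the rational canonical form exists over any field.

R = [[0, 0, 0, 0, -8], [1, 0, 0, 0, -18], [0, 1, 0, 0, 17], [0, 0, 1, 0, -11], [0, 0, 0, 1, 6]]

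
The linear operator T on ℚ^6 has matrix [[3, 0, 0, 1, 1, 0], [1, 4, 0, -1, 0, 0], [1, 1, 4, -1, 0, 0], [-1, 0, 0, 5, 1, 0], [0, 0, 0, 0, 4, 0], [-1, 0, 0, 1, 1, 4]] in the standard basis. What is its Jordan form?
J = [[4, 1, 0, 0, 0, 0], [0, 4, 1, 0, 0, 0], [0, 0, 4, 0, 0, 0], [0, 0, 0, 4, 1, 0], [0, 0, 0, 0, 4, 0], [0, 0, 0, 0, 0, 4]]

The characteristic polynomial is det(xI - A) = (x - 4)^6, so the eigenvalues are 4 (algebraic multiplicity 6).

For λ = 4: rank(A - 4I) = 3, rank((A - 4I)^2) = 1, rank((A - 4I)^3) = 0. The eigenspace has dimension 6 - 3 = 3, so there are 3 Jordan blocks; the rank sequence gives block sizes [3, 2, 1].

Assembling the blocks gives the Jordan form J above.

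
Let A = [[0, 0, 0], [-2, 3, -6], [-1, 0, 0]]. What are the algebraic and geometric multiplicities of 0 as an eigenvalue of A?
The characteristic polynomial is x^2(x - 3), so the factor x appears with exponent 2: the algebraic multiplicity is 2.

rank(A) = 2, so the eigenspace has dimension 3 - 2 = 1: the geometric multiplicity is 1.

Since 1 < 2, A is not diagonalizable.

algebraic multiplicity 2, geometric multiplicity 1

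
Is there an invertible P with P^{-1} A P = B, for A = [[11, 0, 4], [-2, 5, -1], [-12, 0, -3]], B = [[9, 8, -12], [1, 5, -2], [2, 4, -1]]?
Yes.

Two matrices over a field are similar if and only if they have the same invariant factors.

Both A and B have characteristic polynomial (x - 5)^2(x - 3) and minimal polynomial (x - 5)^2(x - 3). Computing further, both have invariant factors (x - 5)^2(x - 3). Hence A and B are similar.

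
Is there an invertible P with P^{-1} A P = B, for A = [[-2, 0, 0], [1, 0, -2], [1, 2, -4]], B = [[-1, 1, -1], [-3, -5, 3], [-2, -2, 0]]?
Two matrices over a field are similar if and only if they have the same invariant factors.

Both A and B have characteristic polynomial (x + 2)^3 and minimal polynomial (x + 2)^2. Computing further, both have invariant factors x + 2, (x + 2)^2. Hence A and B are similar.

Yes.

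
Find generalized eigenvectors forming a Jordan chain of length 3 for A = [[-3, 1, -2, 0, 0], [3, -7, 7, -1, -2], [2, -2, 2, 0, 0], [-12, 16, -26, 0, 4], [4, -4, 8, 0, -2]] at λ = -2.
v_1 = [[-1, 1, 1, -6, 2]]^T, v_2 = [[0, 1, 0, -2, 0]]^T, v_3 = [[1, -3, -2, 12, -4]]^T

We seek v_1 ∈ ker((A + 2I)^3) \ ker((A + 2I)^2), then set v_{i+1} = (A + 2I) v_i.

One such chain is v_1 = [[-1, 1, 1, -6, 2]]^T, v_2 = [[0, 1, 0, -2, 0]]^T, v_3 = [[1, -3, -2, 12, -4]]^T. Check: (A + 2I) v_3 = [[0, 0, 0, 0, 0]]^T = 0.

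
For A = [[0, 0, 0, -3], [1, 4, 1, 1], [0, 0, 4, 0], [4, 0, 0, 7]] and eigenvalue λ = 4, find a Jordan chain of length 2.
v_1 = [[0, 1, 1, 0]]^T, v_2 = [[0, 1, 0, 0]]^T

We seek v_1 ∈ ker((A - 4I)^2) \ ker(A - 4I), then set v_{i+1} = (A - 4I) v_i.

One such chain is v_1 = [[0, 1, 1, 0]]^T, v_2 = [[0, 1, 0, 0]]^T. Check: (A - 4I) v_2 = [[0, 0, 0, 0]]^T = 0.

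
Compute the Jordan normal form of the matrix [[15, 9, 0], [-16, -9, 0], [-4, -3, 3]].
J = [[3, 1, 0], [0, 3, 0], [0, 0, 3]]

The characteristic polynomial is det(xI - A) = (x - 3)^3, so the eigenvalues are 3 (algebraic multiplicity 3).

For λ = 3: rank(A - 3I) = 1, rank((A - 3I)^2) = 0. The eigenspace has dimension 3 - 1 = 2, so there are 2 Jordan blocks; the rank sequence gives block sizes [2, 1].

Assembling the blocks gives the Jordan form J above.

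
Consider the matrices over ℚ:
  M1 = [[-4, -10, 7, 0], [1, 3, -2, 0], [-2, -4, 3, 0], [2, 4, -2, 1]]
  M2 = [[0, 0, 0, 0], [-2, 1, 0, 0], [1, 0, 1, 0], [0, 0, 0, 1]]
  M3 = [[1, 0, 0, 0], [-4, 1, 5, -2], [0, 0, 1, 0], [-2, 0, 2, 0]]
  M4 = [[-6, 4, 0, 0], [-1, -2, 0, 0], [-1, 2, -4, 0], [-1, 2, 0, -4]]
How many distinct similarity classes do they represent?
3 classes: {M1, M3}, {M2}, {M4}

Characteristic polynomials: χ_{M1} = x(x - 1)^3, χ_{M2} = x(x - 1)^3, χ_{M3} = x(x - 1)^3, χ_{M4} = (x + 4)^4.

{M1, M3}: invariant factors x - 1, x(x - 1)^2.

{M2}: invariant factors x - 1, x - 1, x(x - 1).

{M4}: invariant factors x + 4, x + 4, (x + 4)^2.

Matrices are similar if and only if their invariant-factor lists agree; the partition into similarity classes is {M1, M3}, {M2}, {M4}.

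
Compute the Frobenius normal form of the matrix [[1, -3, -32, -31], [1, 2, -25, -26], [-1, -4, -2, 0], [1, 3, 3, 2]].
R = [[0, 0, 0, 75], [1, 0, 0, -75], [0, 1, 0, 22], [0, 0, 1, 3]]

The invariant factors of A (the non-unit diagonal entries of the Smith normal form of xI - A over ℚ[x]) are (x - 5)(x + 5)(x^2 - 3x + 3), each dividing the next. The characteristic polynomial is their product, (x - 5)(x + 5)(x^2 - 3x + 3).

The rational canonical form is the block-diagonal matrix of companion matrices C(f_i):
R = [[0, 0, 0, 75], [1, 0, 0, -75], [0, 1, 0, 22], [0, 0, 1, 3]].

Note the characteristic polynomial does not split into linear factors over ℚ, so A has no Jordan form over ℚ; the rational canonical form exists over any field.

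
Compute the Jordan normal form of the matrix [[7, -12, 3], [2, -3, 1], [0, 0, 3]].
J = [[1, 0, 0], [0, 3, 1], [0, 0, 3]]

The characteristic polynomial is det(xI - A) = (x - 3)^2(x - 1), so the eigenvalues are 1 (algebraic multiplicity 1), 3 (algebraic multiplicity 2).

For λ = 1: algebraic multiplicity 1 gives one 1×1 block.

For λ = 3: rank(A - 3I) = 2, rank((A - 3I)^2) = 1. The eigenspace has dimension 3 - 2 = 1, so there is 1 Jordan block; the rank sequence gives block sizes [2].

Assembling the blocks gives the Jordan form J above.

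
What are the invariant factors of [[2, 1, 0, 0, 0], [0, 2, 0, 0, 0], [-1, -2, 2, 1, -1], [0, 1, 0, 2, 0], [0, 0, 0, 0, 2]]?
x - 2, (x - 2)^2, (x - 2)^2

The Jordan structure of A has elementary divisors (x - 2)^2, (x - 2)^2, (x - 2). Arranging the block sizes at each eigenvalue in decreasing order and taking row products gives the invariant factors.

Invariant factors (smallest first, each dividing the next): x - 2, (x - 2)^2, (x - 2)^2.

Check: the last factor (x - 2)^2 is the minimal polynomial, and the product (x - 2)^5 is the characteristic polynomial.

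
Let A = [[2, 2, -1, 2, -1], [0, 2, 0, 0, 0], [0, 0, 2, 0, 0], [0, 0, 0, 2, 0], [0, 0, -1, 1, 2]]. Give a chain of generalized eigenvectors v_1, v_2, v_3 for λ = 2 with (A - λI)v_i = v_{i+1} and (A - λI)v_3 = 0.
We seek v_1 ∈ ker((A - 2I)^3) \ ker((A - 2I)^2), then set v_{i+1} = (A - 2I) v_i.

One such chain is v_1 = [[-1, 1, 1, 0, 1]]^T, v_2 = [[0, 0, 0, 0, -1]]^T, v_3 = [[1, 0, 0, 0, 0]]^T. Check: (A - 2I) v_3 = [[0, 0, 0, 0, 0]]^T = 0.

v_1 = [[-1, 1, 1, 0, 1]]^T, v_2 = [[0, 0, 0, 0, -1]]^T, v_3 = [[1, 0, 0, 0, 0]]^T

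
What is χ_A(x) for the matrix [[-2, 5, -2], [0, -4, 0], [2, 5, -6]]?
xI - A = [[x + 2, -5, 2], [0, x + 4, 0], [-2, -5, x + 6]].

Expanding det(xI - A) along the first row:
det(xI - A) = + (x + 2)·det([[x + 4, 0], [-5, x + 6]]) - (-5)·det([[0, 0], [-2, x + 6]]) + (2)·det([[0, x + 4], [-2, -5]]).

Evaluating gives χ_A(x) = x^3 + 12x^2 + 48x + 64 = (x + 4)^3.

χ_A(x) = (x + 4)^3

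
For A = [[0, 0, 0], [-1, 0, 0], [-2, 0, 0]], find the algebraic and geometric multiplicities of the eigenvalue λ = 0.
algebraic multiplicity 3, geometric multiplicity 2

The characteristic polynomial is x^3, so the factor x appears with exponent 3: the algebraic multiplicity is 3.

rank(A) = 1, so the eigenspace has dimension 3 - 1 = 2: the geometric multiplicity is 2.

Since 2 < 3, A is not diagonalizable.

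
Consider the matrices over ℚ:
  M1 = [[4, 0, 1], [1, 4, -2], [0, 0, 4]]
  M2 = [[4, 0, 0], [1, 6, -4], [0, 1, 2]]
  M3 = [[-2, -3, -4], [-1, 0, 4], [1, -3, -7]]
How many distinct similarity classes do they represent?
2 classes: {M1, M2}, {M3}

Characteristic polynomials: χ_{M1} = (x - 4)^3, χ_{M2} = (x - 4)^3, χ_{M3} = (x + 3)^3.

{M1, M2}: invariant factors (x - 4)^3.

{M3}: invariant factors x + 3, (x + 3)^2.

Matrices are similar if and only if their invariant-factor lists agree; the partition into similarity classes is {M1, M2}, {M3}.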